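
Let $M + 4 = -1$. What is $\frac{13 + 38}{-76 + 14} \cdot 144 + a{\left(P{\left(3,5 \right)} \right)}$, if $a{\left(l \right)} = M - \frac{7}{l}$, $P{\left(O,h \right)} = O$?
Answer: $- \frac{11698}{93} \approx -125.78$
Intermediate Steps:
$M = -5$ ($M = -4 - 1 = -5$)
$a{\left(l \right)} = -5 - \frac{7}{l}$
$\frac{13 + 38}{-76 + 14} \cdot 144 + a{\left(P{\left(3,5 \right)} \right)} = \frac{13 + 38}{-76 + 14} \cdot 144 - \left(5 + \frac{7}{3}\right) = \frac{51}{-62} \cdot 144 - \frac{22}{3} = 51 \left(- \frac{1}{62}\right) 144 - \frac{22}{3} = \left(- \frac{51}{62}\right) 144 - \frac{22}{3} = - \frac{3672}{31} - \frac{22}{3} = - \frac{11698}{93}$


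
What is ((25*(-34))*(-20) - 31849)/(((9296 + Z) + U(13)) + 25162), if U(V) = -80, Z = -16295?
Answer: -14849/18083 ≈ -0.82116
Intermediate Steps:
((25*(-34))*(-20) - 31849)/(((9296 + Z) + U(13)) + 25162) = ((25*(-34))*(-20) - 31849)/(((9296 - 16295) - 80) + 25162) = (-850*(-20) - 31849)/((-6999 - 80) + 25162) = (17000 - 31849)/(-7079 + 25162) = -14849/18083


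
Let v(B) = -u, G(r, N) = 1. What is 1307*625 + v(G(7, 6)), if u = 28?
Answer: 816847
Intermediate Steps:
v(B) = -28 (v(B) = -1*28 = -28)
1307*625 + v(G(7, 6)) = 1307*625 - 28 = 816875 - 28 = 816847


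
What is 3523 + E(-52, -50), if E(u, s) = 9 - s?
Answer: 3582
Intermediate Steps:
3523 + E(-52, -50) = 3523 + (9 - 1*(-50)) = 3523 + (9 + 50) = 3523 + 59 = 3582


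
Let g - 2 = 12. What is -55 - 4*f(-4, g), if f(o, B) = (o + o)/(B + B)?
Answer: -377/7 ≈ -53.857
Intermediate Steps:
g = 14 (g = 2 + 12 = 14)
f(o, B) = o/B (f(o, B) = (2*o)/((2*B)) = (2*o)*(1/(2*B)) = o/B)
-55 - 4*f(-4, g) = -55 - (-16)/14 = -55 - 4*(-2/7) = -55 + 8/7 = -377/7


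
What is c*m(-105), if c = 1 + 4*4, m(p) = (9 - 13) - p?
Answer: 1717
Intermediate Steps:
m(p) = -4 - p
c = 17 (c = 1 + 16 = 17)
c*m(-105) = 17*(-4 - 1*(-105)) = 17*(-4 + 105) = 17*101 = 1717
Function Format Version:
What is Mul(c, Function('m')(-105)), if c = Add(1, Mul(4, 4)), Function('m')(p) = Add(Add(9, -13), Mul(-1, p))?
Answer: 1717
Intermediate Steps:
Function('m')(p) = Add(-4, Mul(-1, p))
c = 17 (c = Add(1, 16) = 17)
Mul(c, Function('m')(-105)) = Mul(17, Add(-4, Mul(-1, -105))) = Mul(17, Add(-4, 105)) = Mul(17, 101) = 1717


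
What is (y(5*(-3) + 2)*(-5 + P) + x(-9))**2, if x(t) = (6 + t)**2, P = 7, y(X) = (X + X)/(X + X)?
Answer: 121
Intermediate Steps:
y(X) = 1 (y(X) = (2*X)/((2*X)) = (2*X)*(1/(2*X)) = 1)
(y(5*(-3) + 2)*(-5 + P) + x(-9))**2 = (1*(-5 + 7) + (6 - 9)**2)**2 = (1*2 + (-3)**2)**2 = (2 + 9)**2 = 11**2 = 121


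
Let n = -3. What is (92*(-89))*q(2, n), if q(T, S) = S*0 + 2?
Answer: -16376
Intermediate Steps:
q(T, S) = 2 (q(T, S) = 0 + 2 = 2)
(92*(-89))*q(2, n) = (92*(-89))*2 = -8188*2 = -16376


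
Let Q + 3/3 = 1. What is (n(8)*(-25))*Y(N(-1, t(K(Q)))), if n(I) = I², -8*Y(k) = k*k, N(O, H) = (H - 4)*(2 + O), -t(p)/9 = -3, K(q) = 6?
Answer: 105800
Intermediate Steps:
Q = 0 (Q = -1 + 1 = 0)
t(p) = 27 (t(p) = -9*(-3) = 27)
N(O, H) = (-4 + H)*(2 + O)
Y(k) = -k²/8 (Y(k) = -k*k/8 = -k²/8)
(n(8)*(-25))*Y(N(-1, t(K(Q)))) = (8²*(-25))*(-(-8 - 4*(-1) + 2*27 + 27*(-1))²/8) = (64*(-25))*(-(-8 + 4 + 54 - 27)²/8) = -(-200)*23² = -(-200)*529 = -1600*(-529/8) = 105800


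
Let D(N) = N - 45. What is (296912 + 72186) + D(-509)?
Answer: 368544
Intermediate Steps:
D(N) = -45 + N
(296912 + 72186) + D(-509) = (296912 + 72186) + (-45 - 509) = 369098 - 554 = 368544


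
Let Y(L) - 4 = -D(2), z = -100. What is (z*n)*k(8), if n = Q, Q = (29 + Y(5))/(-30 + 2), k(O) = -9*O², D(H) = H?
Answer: -446400/7 ≈ -63771.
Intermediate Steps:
Y(L) = 2 (Y(L) = 4 - 1*2 = 4 - 2 = 2)
Q = -31/28 (Q = (29 + 2)/(-30 + 2) = 31/(-28) = 31*(-1/28) = -31/28 ≈ -1.1071)
n = -31/28 ≈ -1.1071
(z*n)*k(8) = (-100*(-31/28))*(-9*8²) = 775*(-9*64)/7 = (775/7)*(-576) = -446400/7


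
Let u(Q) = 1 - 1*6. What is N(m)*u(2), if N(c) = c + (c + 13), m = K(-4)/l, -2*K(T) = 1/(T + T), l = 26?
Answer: -13525/208 ≈ -65.024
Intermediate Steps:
K(T) = -1/(4*T) (K(T) = -1/(2*(T + T)) = -1/(2*T)/2 = -1/(4*T))
u(Q) = -5 (u(Q) = 1 - 6 = -5)
m = 1/416 (m = -1/4/(-4)/26 = -1/4*(-1/4)*(1/26) = (1/16)*(1/26) = 1/416 ≈ 0.0024038)
N(c) = 13 + 2*c (N(c) = c + (13 + c) = 13 + 2*c)
N(m)*u(2) = (13 + 2*(1/416))*(-5) = (13 + 1/208)*(-5) = (2705/208)*(-5) = -13525/208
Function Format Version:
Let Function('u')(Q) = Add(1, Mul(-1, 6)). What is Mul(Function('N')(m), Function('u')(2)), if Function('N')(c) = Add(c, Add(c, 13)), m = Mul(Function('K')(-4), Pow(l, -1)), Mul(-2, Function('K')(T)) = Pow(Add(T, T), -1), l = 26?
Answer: Rational(-13525, 208) ≈ -65.024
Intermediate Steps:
Function('K')(T) = Mul(Rational(-1, 4), Pow(T, -1)) (Function('K')(T) = Mul(Rational(-1, 2), Pow(Add(T, T), -1)) = Mul(Rational(-1, 2), Pow(Mul(2, T), -1)) = Mul(Rational(-1, 2), Mul(Rational(1, 2), Pow(T, -1))) = Mul(Rational(-1, 4), Pow(T, -1)))
Function('u')(Q) = -5 (Function('u')(Q) = Add(1, -6) = -5)
m = Rational(1, 416) (m = Mul(Mul(Rational(-1, 4), Pow(-4, -1)), Pow(26, -1)) = Mul(Mul(Rational(-1, 4), Rational(-1, 4)), Rational(1, 26)) = Mul(Rational(1, 16), Rational(1, 26)) = Rational(1, 416) ≈ 0.0024038)
Function('N')(c) = Add(13, Mul(2, c)) (Function('N')(c) = Add(c, Add(13, c)) = Add(13, Mul(2, c)))
Mul(Function('N')(m), Function('u')(2)) = Mul(Add(13, Mul(2, Rational(1, 416))), -5) = Mul(Add(13, Rational(1, 208)), -5) = Mul(Rational(2705, 208), -5) = Rational(-13525, 208)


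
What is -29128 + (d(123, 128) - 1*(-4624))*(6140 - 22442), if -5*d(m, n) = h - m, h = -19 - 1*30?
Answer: -379851824/5 ≈ -7.5970e+7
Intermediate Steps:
h = -49 (h = -19 - 30 = -49)
d(m, n) = 49/5 + m/5 (d(m, n) = -(-49 - m)/5 = 49/5 + m/5)
-29128 + (d(123, 128) - 1*(-4624))*(6140 - 22442) = -29128 + ((49/5 + (⅕)*123) - 1*(-4624))*(6140 - 22442) = -29128 + ((49/5 + 123/5) + 4624)*(-16302) = -29128 + (172/5 + 4624)*(-16302) = -29128 + (23292/5)*(-16302) = -29128 - 379706184/5 = -379851824/5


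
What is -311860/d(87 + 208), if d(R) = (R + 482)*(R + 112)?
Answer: -311860/316239 ≈ -0.98615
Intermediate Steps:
d(R) = (112 + R)*(482 + R) (d(R) = (482 + R)*(112 + R) = (112 + R)*(482 + R))
-311860/d(87 + 208) = -311860/(53984 + (87 + 208)**2 + 594*(87 + 208)) = -311860/(53984 + 295**2 + 594*295) = -311860/(53984 + 87025 + 175230) = -311860/316239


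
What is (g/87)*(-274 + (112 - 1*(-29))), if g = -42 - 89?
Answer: 17423/87 ≈ 200.26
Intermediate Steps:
g = -131
(g/87)*(-274 + (112 - 1*(-29))) = (-131/87)*(-274 + (112 - 1*(-29))) = (-131*1/87)*(-274 + (112 + 29)) = -131*(-274 + 141)/87 = -131/87*(-133) = 17423/87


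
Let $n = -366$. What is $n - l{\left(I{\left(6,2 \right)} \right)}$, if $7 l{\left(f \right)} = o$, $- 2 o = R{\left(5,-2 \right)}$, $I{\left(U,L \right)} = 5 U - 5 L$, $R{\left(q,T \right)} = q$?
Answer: $- \frac{5119}{14} \approx -365.64$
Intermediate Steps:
$I{\left(U,L \right)} = - 5 L + 5 U$
$o = - \frac{5}{2}$ ($o = \left(- \frac{1}{2}\right) 5 = - \frac{5}{2} \approx -2.5$)
$l{\left(f \right)} = - \frac{5}{14}$ ($l{\left(f \right)} = \frac{1}{7} \left(- \frac{5}{2}\right) = - \frac{5}{14}$)
$n - l{\left(I{\left(6,2 \right)} \right)} = -366 - - \frac{5}{14} = -366 + \frac{5}{14} = - \frac{5119}{14}$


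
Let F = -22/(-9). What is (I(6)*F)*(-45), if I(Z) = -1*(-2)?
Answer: -220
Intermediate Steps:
I(Z) = 2
F = 22/9 (F = -22*(-1/9) = 22/9 ≈ 2.4444)
(I(6)*F)*(-45) = (2*(22/9))*(-45) = (44/9)*(-45) = -220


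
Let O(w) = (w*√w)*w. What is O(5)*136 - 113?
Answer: -113 + 3400*√5 ≈ 7489.6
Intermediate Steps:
O(w) = w^(5/2) (O(w) = w^(3/2)*w = w^(5/2))
O(5)*136 - 113 = 5^(5/2)*136 - 113 = (25*√5)*136 - 113 = 3400*√5 - 113 = -113 + 3400*√5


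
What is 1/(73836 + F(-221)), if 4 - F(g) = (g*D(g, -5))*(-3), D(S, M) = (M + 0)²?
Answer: 1/57265 ≈ 1.7463e-5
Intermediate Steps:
D(S, M) = M²
F(g) = 4 + 75*g (F(g) = 4 - g*(-5)²*(-3) = 4 - g*25*(-3) = 4 - 25*g*(-3) = 4 - (-75)*g = 4 + 75*g)
1/(73836 + F(-221)) = 1/(73836 + (4 + 75*(-221))) = 1/(73836 + (4 - 16575)) = 1/(73836 - 16571) = 1/57265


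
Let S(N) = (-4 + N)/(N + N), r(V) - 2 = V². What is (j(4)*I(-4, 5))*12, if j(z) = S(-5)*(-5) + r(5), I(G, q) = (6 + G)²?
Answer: 1080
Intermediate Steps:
r(V) = 2 + V²
S(N) = (-4 + N)/(2*N) (S(N) = (-4 + N)/((2*N)) = (-4 + N)*(1/(2*N)) = (-4 + N)/(2*N))
j(z) = 45/2 (j(z) = ((½)*(-4 - 5)/(-5))*(-5) + (2 + 5²) = ((½)*(-⅕)*(-9))*(-5) + (2 + 25) = (9/10)*(-5) + 27 = -9/2 + 27 = 45/2)
(j(4)*I(-4, 5))*12 = (45*(6 - 4)²/2)*12 = ((45/2)*2²)*12 = ((45/2)*4)*12 = 90*12 = 1080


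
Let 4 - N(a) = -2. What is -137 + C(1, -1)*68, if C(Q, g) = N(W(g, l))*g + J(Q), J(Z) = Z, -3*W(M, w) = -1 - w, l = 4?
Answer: -477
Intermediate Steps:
W(M, w) = ⅓ + w/3 (W(M, w) = -(-1 - w)/3 = ⅓ + w/3)
N(a) = 6 (N(a) = 4 - 1*(-2) = 4 + 2 = 6)
C(Q, g) = Q + 6*g (C(Q, g) = 6*g + Q = Q + 6*g)
-137 + C(1, -1)*68 = -137 + (1 + 6*(-1))*68 = -137 + (1 - 6)*68 = -137 - 5*68 = -137 - 340 = -477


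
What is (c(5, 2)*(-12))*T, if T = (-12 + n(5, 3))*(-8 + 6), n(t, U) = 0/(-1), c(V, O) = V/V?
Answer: -288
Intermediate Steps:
c(V, O) = 1
n(t, U) = 0 (n(t, U) = 0*(-1) = 0)
T = 24 (T = (-12 + 0)*(-8 + 6) = -12*(-2) = 24)
(c(5, 2)*(-12))*T = (1*(-12))*24 = -12*24 = -288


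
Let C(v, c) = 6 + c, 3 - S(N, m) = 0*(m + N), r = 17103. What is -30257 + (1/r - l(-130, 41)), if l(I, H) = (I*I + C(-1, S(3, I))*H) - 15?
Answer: -812580632/17103 ≈ -47511.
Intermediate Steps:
S(N, m) = 3 (S(N, m) = 3 - 0*(m + N) = 3 - 0*(N + m) = 3 - 1*0 = 3 + 0 = 3)
l(I, H) = -15 + I² + 9*H (l(I, H) = (I*I + (6 + 3)*H) - 15 = (I² + 9*H) - 15 = -15 + I² + 9*H)
-30257 + (1/r - l(-130, 41)) = -30257 + (1/17103 - (-15 + (-130)² + 9*41)) = -30257 + (1/17103 - (-15 + 16900 + 369)) = -30257 + (1/17103 - 1*17254) = -30257 + (1/17103 - 17254) = -30257 - 295095161/17103 = -812580632/17103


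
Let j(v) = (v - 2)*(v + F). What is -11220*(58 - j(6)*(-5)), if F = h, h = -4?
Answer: -1099560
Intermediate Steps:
F = -4
j(v) = (-4 + v)*(-2 + v) (j(v) = (v - 2)*(v - 4) = (-2 + v)*(-4 + v) = (-4 + v)*(-2 + v))
-11220*(58 - j(6)*(-5)) = -11220*(58 - (8 + 6**2 - 6*6)*(-5)) = -11220*(58 - (8 + 36 - 36)*(-5)) = -11220*(58 - 8*(-5)) = -11220*(58 - 1*(-40)) = -11220*(58 + 40) = -11220*98 = -1099560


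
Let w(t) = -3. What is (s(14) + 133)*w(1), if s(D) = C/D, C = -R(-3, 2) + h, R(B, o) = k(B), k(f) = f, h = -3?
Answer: -399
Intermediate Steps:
R(B, o) = B
C = 0 (C = -1*(-3) - 3 = 3 - 3 = 0)
s(D) = 0 (s(D) = 0/D = 0)
(s(14) + 133)*w(1) = (0 + 133)*(-3) = 133*(-3) = -399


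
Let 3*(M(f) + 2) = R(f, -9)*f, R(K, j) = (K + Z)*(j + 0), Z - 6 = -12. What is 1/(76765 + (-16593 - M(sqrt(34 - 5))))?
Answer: 20087/1210459575 + 2*sqrt(29)/403486525 ≈ 1.6621e-5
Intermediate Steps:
Z = -6 (Z = 6 - 12 = -6)
R(K, j) = j*(-6 + K) (R(K, j) = (K - 6)*(j + 0) = (-6 + K)*j = j*(-6 + K))
M(f) = -2 + f*(54 - 9*f)/3 (M(f) = -2 + ((-9*(-6 + f))*f)/3 = -2 + ((54 - 9*f)*f)/3 = -2 + (f*(54 - 9*f))/3 = -2 + f*(54 - 9*f)/3)
1/(76765 + (-16593 - M(sqrt(34 - 5)))) = 1/(76765 + (-16593 - (-2 + 3*sqrt(34 - 5)*(6 - sqrt(34 - 5))))) = 1/(76765 + (-16593 - (-2 + 3*sqrt(29)*(6 - sqrt(29))))) = 1/(76765 + (-16593 + (2 - 3*sqrt(29)*(6 - sqrt(29))))) = 1/(76765 + (-16591 - 3*sqrt(29)*(6 - sqrt(29)))) = 1/(60174 - 3*sqrt(29)*(6 - sqrt(29)))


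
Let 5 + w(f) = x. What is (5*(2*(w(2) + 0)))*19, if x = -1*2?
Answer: -1330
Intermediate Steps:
x = -2
w(f) = -7 (w(f) = -5 - 2 = -7)
(5*(2*(w(2) + 0)))*19 = (5*(2*(-7 + 0)))*19 = (5*(2*(-7)))*19 = (5*(-14))*19 = -70*19 = -1330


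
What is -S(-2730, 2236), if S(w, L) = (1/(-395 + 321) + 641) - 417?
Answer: -16575/74 ≈ -223.99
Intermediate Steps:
S(w, L) = 16575/74 (S(w, L) = (1/(-74) + 641) - 417 = (-1/74 + 641) - 417 = 47433/74 - 417 = 16575/74)
-S(-2730, 2236) = -1*16575/74 = -16575/74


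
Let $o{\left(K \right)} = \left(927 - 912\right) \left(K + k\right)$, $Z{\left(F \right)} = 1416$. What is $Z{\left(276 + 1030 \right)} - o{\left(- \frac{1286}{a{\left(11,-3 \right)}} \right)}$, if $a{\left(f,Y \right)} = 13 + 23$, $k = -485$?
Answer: $\frac{55361}{6} \approx 9226.8$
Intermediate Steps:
$a{\left(f,Y \right)} = 36$
$o{\left(K \right)} = -7275 + 15 K$ ($o{\left(K \right)} = \left(927 - 912\right) \left(K - 485\right) = 15 \left(-485 + K\right) = -7275 + 15 K$)
$Z{\left(276 + 1030 \right)} - o{\left(- \frac{1286}{a{\left(11,-3 \right)}} \right)} = 1416 - \left(-7275 + 15 \left(- \frac{1286}{36}\right)\right) = 1416 - \left(-7275 + 15 \left(\left(-1286\right) \frac{1}{36}\right)\right) = 1416 - \left(-7275 + 15 \left(- \frac{643}{18}\right)\right) = 1416 - \left(-7275 - \frac{3215}{6}\right) = 1416 - - \frac{46865}{6} = 1416 + \frac{46865}{6} = \frac{55361}{6}$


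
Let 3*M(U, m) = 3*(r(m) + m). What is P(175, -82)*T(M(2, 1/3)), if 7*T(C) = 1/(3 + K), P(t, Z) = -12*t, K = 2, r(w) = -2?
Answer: -60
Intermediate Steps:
M(U, m) = -2 + m (M(U, m) = (3*(-2 + m))/3 = (-6 + 3*m)/3 = -2 + m)
T(C) = 1/35 (T(C) = 1/(7*(3 + 2)) = (⅐)/5 = (⅐)*(⅕) = 1/35)
P(175, -82)*T(M(2, 1/3)) = -12*175*(1/35) = -2100*1/35 = -60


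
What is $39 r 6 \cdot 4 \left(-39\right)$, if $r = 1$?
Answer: $-36504$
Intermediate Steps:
$39 r 6 \cdot 4 \left(-39\right) = 39 \cdot 1 \cdot 6 \cdot 4 \left(-39\right) = 39 \cdot 6 \cdot 4 \left(-39\right) = 39 \cdot 24 \left(-39\right) = 936 \left(-39\right) = -36504$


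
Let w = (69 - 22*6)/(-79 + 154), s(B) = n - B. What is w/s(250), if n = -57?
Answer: 21/7675 ≈ 0.0027362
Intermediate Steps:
s(B) = -57 - B
w = -21/25 (w = (69 - 132)/75 = -63*1/75 = -21/25 ≈ -0.84000)
w/s(250) = -21/(25*(-57 - 1*250)) = -21/(25*(-57 - 250)) = -21/25/(-307) = -21/25*(-1/307) = 21/7675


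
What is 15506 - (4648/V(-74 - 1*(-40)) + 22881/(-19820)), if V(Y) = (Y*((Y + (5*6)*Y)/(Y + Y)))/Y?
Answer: 9343659111/614420 ≈ 15207.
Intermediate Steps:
V(Y) = 31/2 (V(Y) = (Y*((Y + 30*Y)/((2*Y))))/Y = (Y*((31*Y)*(1/(2*Y))))/Y = (Y*(31/2))/Y = (31*Y/2)/Y = 31/2)
15506 - (4648/V(-74 - 1*(-40)) + 22881/(-19820)) = 15506 - (4648/(31/2) + 22881/(-19820)) = 15506 - (4648*(2/31) + 22881*(-1/19820)) = 15506 - (9296/31 - 22881/19820) = 15506 - 1*183537409/614420 = 15506 - 183537409/614420 = 9343659111/614420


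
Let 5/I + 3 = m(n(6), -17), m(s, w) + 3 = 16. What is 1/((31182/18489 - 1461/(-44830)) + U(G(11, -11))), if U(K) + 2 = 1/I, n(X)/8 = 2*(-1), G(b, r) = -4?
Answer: 276287290/474967163 ≈ 0.58170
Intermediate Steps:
n(X) = -16 (n(X) = 8*(2*(-1)) = 8*(-2) = -16)
m(s, w) = 13 (m(s, w) = -3 + 16 = 13)
I = ½ (I = 5/(-3 + 13) = 5/10 = 5*(⅒) = ½ ≈ 0.50000)
U(K) = 0 (U(K) = -2 + 1/(½) = -2 + 2 = 0)
1/((31182/18489 - 1461/(-44830)) + U(G(11, -11))) = 1/((31182/18489 - 1461/(-44830)) + 0) = 1/((31182*(1/18489) - 1461*(-1/44830)) + 0) = 1/((10394/6163 + 1461/44830) + 0) = 1/(474967163/276287290 + 0) = 1/(474967163/276287290) = 276287290/474967163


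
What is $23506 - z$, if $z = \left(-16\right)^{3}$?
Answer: $27602$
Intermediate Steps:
$z = -4096$
$23506 - z = 23506 - -4096 = 23506 + 4096 = 27602$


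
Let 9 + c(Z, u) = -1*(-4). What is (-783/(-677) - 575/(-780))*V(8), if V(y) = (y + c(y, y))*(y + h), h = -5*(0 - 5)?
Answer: 6600099/35204 ≈ 187.48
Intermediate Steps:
c(Z, u) = -5 (c(Z, u) = -9 - 1*(-4) = -9 + 4 = -5)
h = 25 (h = -5*(-5) = 25)
V(y) = (-5 + y)*(25 + y) (V(y) = (y - 5)*(y + 25) = (-5 + y)*(25 + y))
(-783/(-677) - 575/(-780))*V(8) = (-783/(-677) - 575/(-780))*(-125 + 8² + 20*8) = (-783*(-1/677) - 575*(-1/780))*(-125 + 64 + 160) = (783/677 + 115/156)*99 = (200003/105612)*99 = 6600099/35204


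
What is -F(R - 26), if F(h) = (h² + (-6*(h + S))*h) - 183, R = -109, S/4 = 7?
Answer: 68628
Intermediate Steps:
S = 28 (S = 4*7 = 28)
F(h) = -183 + h² + h*(-168 - 6*h) (F(h) = (h² + (-6*(h + 28))*h) - 183 = (h² + (-6*(28 + h))*h) - 183 = (h² + (-168 - 6*h)*h) - 183 = (h² + h*(-168 - 6*h)) - 183 = -183 + h² + h*(-168 - 6*h))
-F(R - 26) = -(-183 - 168*(-109 - 26) - 5*(-109 - 26)²) = -(-183 - 168*(-135) - 5*(-135)²) = -(-183 + 22680 - 5*18225) = -(-183 + 22680 - 91125) = -1*(-68628) = 68628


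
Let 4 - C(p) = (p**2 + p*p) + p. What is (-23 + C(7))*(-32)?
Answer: 3968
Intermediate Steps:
C(p) = 4 - p - 2*p**2 (C(p) = 4 - ((p**2 + p*p) + p) = 4 - ((p**2 + p**2) + p) = 4 - (2*p**2 + p) = 4 - (p + 2*p**2) = 4 + (-p - 2*p**2) = 4 - p - 2*p**2)
(-23 + C(7))*(-32) = (-23 + (4 - 1*7 - 2*7**2))*(-32) = (-23 + (4 - 7 - 2*49))*(-32) = (-23 + (4 - 7 - 98))*(-32) = (-23 - 101)*(-32) = -124*(-32) = 3968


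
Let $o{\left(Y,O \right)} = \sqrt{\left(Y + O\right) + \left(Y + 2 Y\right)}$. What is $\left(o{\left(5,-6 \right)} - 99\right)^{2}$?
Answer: $\left(99 - \sqrt{14}\right)^{2} \approx 9074.2$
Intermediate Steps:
$o{\left(Y,O \right)} = \sqrt{O + 4 Y}$ ($o{\left(Y,O \right)} = \sqrt{\left(O + Y\right) + 3 Y} = \sqrt{O + 4 Y}$)
$\left(o{\left(5,-6 \right)} - 99\right)^{2} = \left(\sqrt{-6 + 4 \cdot 5} - 99\right)^{2} = \left(\sqrt{-6 + 20} - 99\right)^{2} = \left(\sqrt{14} - 99\right)^{2} = \left(-99 + \sqrt{14}\right)^{2}$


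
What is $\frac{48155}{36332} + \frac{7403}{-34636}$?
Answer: $\frac{87433174}{78649697} \approx 1.1117$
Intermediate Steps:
$\frac{48155}{36332} + \frac{7403}{-34636} = 48155 \cdot \frac{1}{36332} + 7403 \left(- \frac{1}{34636}\right) = \frac{48155}{36332} - \frac{7403}{34636} = \frac{87433174}{78649697}$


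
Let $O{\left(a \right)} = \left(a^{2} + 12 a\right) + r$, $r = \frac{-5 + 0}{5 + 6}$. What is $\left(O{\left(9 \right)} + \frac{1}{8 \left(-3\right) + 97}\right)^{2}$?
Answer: $\frac{22925896569}{644809} \approx 35555.0$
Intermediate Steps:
$r = - \frac{5}{11} \approx -0.45455$
$O{\left(a \right)} = - \frac{5}{11} + a^{2} + 12 a$ ($O{\left(a \right)} = \left(a^{2} + 12 a\right) - \frac{5}{11} = - \frac{5}{11} + a^{2} + 12 a$)
$\left(O{\left(9 \right)} + \frac{1}{8 \left(-3\right) + 97}\right)^{2} = \left(\left(- \frac{5}{11} + 9^{2} + 12 \cdot 9\right) + \frac{1}{8 \left(-3\right) + 97}\right)^{2} = \left(\left(- \frac{5}{11} + 81 + 108\right) + \frac{1}{-24 + 97}\right)^{2} = \left(\frac{2074}{11} + \frac{1}{73}\right)^{2} = \left(\frac{151413}{803}\right)^{2} = \frac{22925896569}{644809}$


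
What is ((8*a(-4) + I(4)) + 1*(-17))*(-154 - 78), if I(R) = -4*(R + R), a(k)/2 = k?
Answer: 26216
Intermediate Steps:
a(k) = 2*k
I(R) = -8*R
((8*a(-4) + I(4)) + 1*(-17))*(-154 - 78) = ((8*(2*(-4)) - 8*4) + 1*(-17))*(-154 - 78) = ((8*(-8) - 32) - 17)*(-232) = ((-64 - 32) - 17)*(-232) = (-96 - 17)*(-232) = -113*(-232) = 26216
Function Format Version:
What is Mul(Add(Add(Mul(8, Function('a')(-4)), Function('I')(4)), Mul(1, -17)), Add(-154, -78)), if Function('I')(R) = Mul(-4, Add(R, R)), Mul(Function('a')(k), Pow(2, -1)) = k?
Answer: 26216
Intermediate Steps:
Function('a')(k) = Mul(2, k)
Function('I')(R) = Mul(-8, R) (Function('I')(R) = Mul(-4, Mul(2, R)) = Mul(-8, R))
Mul(Add(Add(Mul(8, Function('a')(-4)), Function('I')(4)), Mul(1, -17)), Add(-154, -78)) = Mul(Add(Add(Mul(8, Mul(2, -4)), Mul(-8, 4)), Mul(1, -17)), Add(-154, -78)) = Mul(Add(Add(Mul(8, -8), -32), -17), -232) = Mul(Add(Add(-64, -32), -17), -232) = Mul(Add(-96, -17), -232) = Mul(-113, -232) = 26216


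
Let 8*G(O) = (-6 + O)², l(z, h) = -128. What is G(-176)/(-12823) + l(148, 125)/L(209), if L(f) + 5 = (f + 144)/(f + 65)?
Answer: 891034735/26081982 ≈ 34.163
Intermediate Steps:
L(f) = -5 + (144 + f)/(65 + f) (L(f) = -5 + (f + 144)/(f + 65) = -5 + (144 + f)/(65 + f))
G(O) = (-6 + O)²/8
G(-176)/(-12823) + l(148, 125)/L(209) = ((-6 - 176)²/8)/(-12823) - 128*(65 + 209)/(-181 - 4*209) = ((⅛)*(-182)²)*(-1/12823) - 128*274/(-181 - 836) = ((⅛)*33124)*(-1/12823) - 128/((1/274)*(-1017)) = (8281/2)*(-1/12823) - 128/(-1017/274) = -8281/25646 - 128*(-274/1017) = -8281/25646 + 35072/1017 = 891034735/26081982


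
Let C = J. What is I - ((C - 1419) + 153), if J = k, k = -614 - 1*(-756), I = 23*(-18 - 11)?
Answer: 457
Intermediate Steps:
I = -667 (I = 23*(-29) = -667)
k = 142 (k = -614 + 756 = 142)
J = 142
C = 142
I - ((C - 1419) + 153) = -667 - ((142 - 1419) + 153) = -667 - (-1277 + 153) = -667 - 1*(-1124) = -667 + 1124 = 457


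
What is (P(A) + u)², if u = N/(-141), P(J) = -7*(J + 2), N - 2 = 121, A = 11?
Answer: 18645124/2209 ≈ 8440.5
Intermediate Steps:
N = 123 (N = 2 + 121 = 123)
P(J) = -14 - 7*J (P(J) = -7*(2 + J) = -14 - 7*J)
u = -41/47 (u = 123/(-141) = 123*(-1/141) = -41/47 ≈ -0.87234)
(P(A) + u)² = ((-14 - 7*11) - 41/47)² = ((-14 - 77) - 41/47)² = (-91 - 41/47)² = (-4318/47)² = 18645124/2209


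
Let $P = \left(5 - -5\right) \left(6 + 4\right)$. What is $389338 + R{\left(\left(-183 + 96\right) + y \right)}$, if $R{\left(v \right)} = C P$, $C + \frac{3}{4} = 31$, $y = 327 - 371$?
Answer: $392363$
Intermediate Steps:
$y = -44$ ($y = 327 - 371 = -44$)
$P = 100$ ($P = \left(5 + 5\right) 10 = 10 \cdot 10 = 100$)
$C = \frac{121}{4}$ ($C = - \frac{3}{4} + 31 = \frac{121}{4} \approx 30.25$)
$R{\left(v \right)} = 3025$ ($R{\left(v \right)} = \frac{121}{4} \cdot 100 = 3025$)
$389338 + R{\left(\left(-183 + 96\right) + y \right)} = 389338 + 3025 = 392363$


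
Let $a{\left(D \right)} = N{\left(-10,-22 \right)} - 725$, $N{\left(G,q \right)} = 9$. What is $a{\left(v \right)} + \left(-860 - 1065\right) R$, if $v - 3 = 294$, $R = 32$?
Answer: $-62316$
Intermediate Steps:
$v = 297$ ($v = 3 + 294 = 297$)
$a{\left(D \right)} = -716$ ($a{\left(D \right)} = 9 - 725 = -716$)
$a{\left(v \right)} + \left(-860 - 1065\right) R = -716 + \left(-860 - 1065\right) 32 = -716 - 61600 = -62316$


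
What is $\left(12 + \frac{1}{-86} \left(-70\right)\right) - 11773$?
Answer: $- \frac{505688}{43} \approx -11760.0$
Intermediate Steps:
$\left(12 + \frac{1}{-86} \left(-70\right)\right) - 11773 = \left(12 - - \frac{35}{43}\right) - 11773 = \left(12 + \frac{35}{43}\right) - 11773 = \frac{551}{43} - 11773 = - \frac{505688}{43}$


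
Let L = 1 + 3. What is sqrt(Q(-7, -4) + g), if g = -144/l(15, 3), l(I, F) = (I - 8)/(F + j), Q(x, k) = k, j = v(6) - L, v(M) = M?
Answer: 2*I*sqrt(1309)/7 ≈ 10.337*I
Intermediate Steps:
L = 4
j = 2 (j = 6 - 1*4 = 6 - 4 = 2)
l(I, F) = (-8 + I)/(2 + F) (l(I, F) = (I - 8)/(F + 2) = (-8 + I)/(2 + F))
g = -720/7 (g = -144*(2 + 3)/(-8 + 15) = -144/(7/5) = -144/((1/5)*7) = -144/7/5 = -144*5/7 = -720/7 ≈ -102.86)
sqrt(Q(-7, -4) + g) = sqrt(-4 - 720/7) = sqrt(-748/7) = 2*I*sqrt(1309)/7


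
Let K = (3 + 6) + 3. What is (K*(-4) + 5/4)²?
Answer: 34969/16 ≈ 2185.6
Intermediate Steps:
K = 12 (K = 9 + 3 = 12)
(K*(-4) + 5/4)² = (12*(-4) + 5/4)² = (-48 + 5*(¼))² = (-48 + 5/4)² = (-187/4)² = 34969/16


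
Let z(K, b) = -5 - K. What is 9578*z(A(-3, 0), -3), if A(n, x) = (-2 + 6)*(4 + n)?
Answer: -86202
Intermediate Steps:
A(n, x) = 16 + 4*n (A(n, x) = 4*(4 + n) = 16 + 4*n)
9578*z(A(-3, 0), -3) = 9578*(-5 - (16 + 4*(-3))) = 9578*(-5 - (16 - 12)) = 9578*(-5 - 1*4) = 9578*(-5 - 4) = 9578*(-9) = -86202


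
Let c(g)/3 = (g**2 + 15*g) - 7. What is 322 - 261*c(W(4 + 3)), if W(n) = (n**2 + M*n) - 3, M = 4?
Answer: -5151035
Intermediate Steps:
W(n) = -3 + n**2 + 4*n (W(n) = (n**2 + 4*n) - 3 = -3 + n**2 + 4*n)
c(g) = -21 + 3*g**2 + 45*g (c(g) = 3*((g**2 + 15*g) - 7) = 3*(-7 + g**2 + 15*g) = -21 + 3*g**2 + 45*g)
322 - 261*c(W(4 + 3)) = 322 - 261*(-21 + 3*(-3 + (4 + 3)**2 + 4*(4 + 3))**2 + 45*(-3 + (4 + 3)**2 + 4*(4 + 3))) = 322 - 261*(-21 + 3*(-3 + 7**2 + 4*7)**2 + 45*(-3 + 7**2 + 4*7)) = 322 - 261*(-21 + 3*(-3 + 49 + 28)**2 + 45*(-3 + 49 + 28)) = 322 - 261*(-21 + 3*74**2 + 45*74) = 322 - 261*(-21 + 3*5476 + 3330) = 322 - 261*(-21 + 16428 + 3330) = 322 - 261*19737 = 322 - 5151357 = -5151035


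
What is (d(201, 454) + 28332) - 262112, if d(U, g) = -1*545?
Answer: -234325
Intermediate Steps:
d(U, g) = -545
(d(201, 454) + 28332) - 262112 = (-545 + 28332) - 262112 = 27787 - 262112 = -234325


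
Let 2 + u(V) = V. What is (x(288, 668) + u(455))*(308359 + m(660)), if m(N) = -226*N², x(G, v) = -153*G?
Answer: 4279863217251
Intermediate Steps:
u(V) = -2 + V
(x(288, 668) + u(455))*(308359 + m(660)) = (-153*288 + (-2 + 455))*(308359 - 226*660²) = (-44064 + 453)*(308359 - 226*435600) = -43611*(308359 - 98445600) = -43611*(-98137241) = 4279863217251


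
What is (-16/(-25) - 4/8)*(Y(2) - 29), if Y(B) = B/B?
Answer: -98/25 ≈ -3.9200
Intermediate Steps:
Y(B) = 1
(-16/(-25) - 4/8)*(Y(2) - 29) = (-16/(-25) - 4/8)*(1 - 29) = (-16*(-1/25) - 4*1/8)*(-28) = (16/25 - 1/2)*(-28) = (7/50)*(-28) = -98/25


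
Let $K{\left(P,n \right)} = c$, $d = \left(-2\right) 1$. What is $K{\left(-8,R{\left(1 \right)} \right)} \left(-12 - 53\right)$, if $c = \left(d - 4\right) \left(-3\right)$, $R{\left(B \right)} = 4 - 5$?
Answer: $-1170$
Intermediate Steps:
$d = -2$
$R{\left(B \right)} = -1$ ($R{\left(B \right)} = 4 - 5 = -1$)
$c = 18$ ($c = \left(-2 - 4\right) \left(-3\right) = \left(-6\right) \left(-3\right) = 18$)
$K{\left(P,n \right)} = 18$
$K{\left(-8,R{\left(1 \right)} \right)} \left(-12 - 53\right) = 18 \left(-12 - 53\right) = 18 \left(-65\right) = -1170$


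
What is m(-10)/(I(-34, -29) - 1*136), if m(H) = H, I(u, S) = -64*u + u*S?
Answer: -5/1513 ≈ -0.0033047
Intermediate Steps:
I(u, S) = -64*u + S*u
m(-10)/(I(-34, -29) - 1*136) = -10/(-34*(-64 - 29) - 1*136) = -10/(-34*(-93) - 136) = -10/(3162 - 136) = -10/3026 = -10*1/3026 = -5/1513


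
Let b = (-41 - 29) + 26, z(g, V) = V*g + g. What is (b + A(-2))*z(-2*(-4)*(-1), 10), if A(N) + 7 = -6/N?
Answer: 4224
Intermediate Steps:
A(N) = -7 - 6/N
z(g, V) = g + V*g
b = -44 (b = -70 + 26 = -44)
(b + A(-2))*z(-2*(-4)*(-1), 10) = (-44 + (-7 - 6/(-2)))*((-2*(-4)*(-1))*(1 + 10)) = (-44 + (-7 - 6*(-½)))*((8*(-1))*11) = (-44 + (-7 + 3))*(-8*11) = (-44 - 4)*(-88) = -48*(-88) = 4224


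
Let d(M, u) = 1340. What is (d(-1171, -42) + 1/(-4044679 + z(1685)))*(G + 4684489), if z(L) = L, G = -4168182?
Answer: 2797150977715413/4042994 ≈ 6.9185e+8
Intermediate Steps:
(d(-1171, -42) + 1/(-4044679 + z(1685)))*(G + 4684489) = (1340 + 1/(-4044679 + 1685))*(-4168182 + 4684489) = (1340 + 1/(-4042994))*516307 = (1340 - 1/4042994)*516307 = (5417611959/4042994)*516307 = 2797150977715413/4042994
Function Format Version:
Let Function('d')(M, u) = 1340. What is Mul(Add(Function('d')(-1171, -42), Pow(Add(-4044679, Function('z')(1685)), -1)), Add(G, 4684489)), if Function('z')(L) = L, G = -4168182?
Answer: Rational(2797150977715413, 4042994) ≈ 6.9185e+8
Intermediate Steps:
Mul(Add(Function('d')(-1171, -42), Pow(Add(-4044679, Function('z')(1685)), -1)), Add(G, 4684489)) = Mul(Add(1340, Pow(Add(-4044679, 1685), -1)), Add(-4168182, 4684489)) = Mul(Add(1340, Pow(-4042994, -1)), 516307) = Mul(Add(1340, Rational(-1, 4042994)), 516307) = Mul(Rational(5417611959, 4042994), 516307) = Rational(2797150977715413, 4042994)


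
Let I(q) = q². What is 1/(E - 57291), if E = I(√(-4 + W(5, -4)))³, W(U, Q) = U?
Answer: -1/57290 ≈ -1.7455e-5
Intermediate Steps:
E = 1 (E = ((√(-4 + 5))²)³ = ((√1)²)³ = (1²)³ = 1³ = 1)
1/(E - 57291) = 1/(1 - 57291) = 1/(-57290) = -1/57290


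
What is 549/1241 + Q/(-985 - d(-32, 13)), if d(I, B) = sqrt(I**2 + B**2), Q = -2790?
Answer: 1971226359/601284356 - 1395*sqrt(1193)/484516 ≈ 3.1789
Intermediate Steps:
d(I, B) = sqrt(B**2 + I**2)
549/1241 + Q/(-985 - d(-32, 13)) = 549/1241 - 2790/(-985 - sqrt(13**2 + (-32)**2)) = 549*(1/1241) - 2790/(-985 - sqrt(169 + 1024)) = 549/1241 - 2790/(-985 - sqrt(1193))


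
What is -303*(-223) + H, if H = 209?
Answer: 67778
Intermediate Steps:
-303*(-223) + H = -303*(-223) + 209 = 67569 + 209 = 67778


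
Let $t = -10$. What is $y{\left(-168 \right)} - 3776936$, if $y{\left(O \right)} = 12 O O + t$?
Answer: $-3438258$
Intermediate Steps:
$y{\left(O \right)} = -10 + 12 O^{2}$ ($y{\left(O \right)} = 12 O O - 10 = 12 O^{2} - 10 = -10 + 12 O^{2}$)
$y{\left(-168 \right)} - 3776936 = \left(-10 + 12 \left(-168\right)^{2}\right) - 3776936 = \left(-10 + 12 \cdot 28224\right) - 3776936 = \left(-10 + 338688\right) - 3776936 = 338678 - 3776936 = -3438258$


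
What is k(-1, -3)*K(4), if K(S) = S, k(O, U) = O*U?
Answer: 12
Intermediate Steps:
k(-1, -3)*K(4) = -1*(-3)*4 = 3*4 = 12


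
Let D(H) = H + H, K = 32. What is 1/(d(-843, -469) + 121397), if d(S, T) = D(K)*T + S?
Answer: 1/90538 ≈ 1.1045e-5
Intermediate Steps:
D(H) = 2*H
d(S, T) = S + 64*T (d(S, T) = (2*32)*T + S = 64*T + S = S + 64*T)
1/(d(-843, -469) + 121397) = 1/((-843 + 64*(-469)) + 121397) = 1/((-843 - 30016) + 121397) = 1/(-30859 + 121397) = 1/90538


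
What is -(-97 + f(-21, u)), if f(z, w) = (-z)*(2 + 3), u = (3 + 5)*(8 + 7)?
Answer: -8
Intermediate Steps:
u = 120 (u = 8*15 = 120)
f(z, w) = -5*z (f(z, w) = -z*5 = -5*z)
-(-97 + f(-21, u)) = -(-97 - 5*(-21)) = -(-97 + 105) = -1*8 = -8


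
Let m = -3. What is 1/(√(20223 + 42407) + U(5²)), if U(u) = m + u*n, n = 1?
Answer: -11/31073 + √62630/62146 ≈ 0.0036730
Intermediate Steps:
U(u) = -3 + u (U(u) = -3 + u*1 = -3 + u)
1/(√(20223 + 42407) + U(5²)) = 1/(√(20223 + 42407) + (-3 + 5²)) = 1/(√62630 + (-3 + 25)) = 1/(√62630 + 22) = 1/(22 + √62630)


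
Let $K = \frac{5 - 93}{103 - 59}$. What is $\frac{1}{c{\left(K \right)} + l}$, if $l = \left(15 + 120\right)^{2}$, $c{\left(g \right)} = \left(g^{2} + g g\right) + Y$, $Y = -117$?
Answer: $\frac{1}{18116} \approx 5.52 \cdot 10^{-5}$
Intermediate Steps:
$K = -2$ ($K = - \frac{88}{44} = \left(-88\right) \frac{1}{44} = -2$)
$c{\left(g \right)} = -117 + 2 g^{2}$ ($c{\left(g \right)} = \left(g^{2} + g g\right) - 117 = \left(g^{2} + g^{2}\right) - 117 = 2 g^{2} - 117 = -117 + 2 g^{2}$)
$l = 18225$ ($l = 135^{2} = 18225$)
$\frac{1}{c{\left(K \right)} + l} = \frac{1}{\left(-117 + 2 \left(-2\right)^{2}\right) + 18225} = \frac{1}{\left(-117 + 2 \cdot 4\right) + 18225} = \frac{1}{\left(-117 + 8\right) + 18225} = \frac{1}{-109 + 18225} = \frac{1}{18116}$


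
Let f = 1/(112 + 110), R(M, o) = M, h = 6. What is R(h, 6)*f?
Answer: 1/37 ≈ 0.027027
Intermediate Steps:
f = 1/222 ≈ 0.0045045
R(h, 6)*f = 6*(1/222) = 1/37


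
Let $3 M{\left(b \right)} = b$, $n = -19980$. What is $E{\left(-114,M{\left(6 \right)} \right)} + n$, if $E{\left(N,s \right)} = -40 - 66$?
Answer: $-20086$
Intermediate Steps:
$M{\left(b \right)} = \frac{b}{3}$
$E{\left(N,s \right)} = -106$
$E{\left(-114,M{\left(6 \right)} \right)} + n = -106 - 19980 = -20086$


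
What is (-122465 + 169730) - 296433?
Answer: -249168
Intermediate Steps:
(-122465 + 169730) - 296433 = 47265 - 296433 = -249168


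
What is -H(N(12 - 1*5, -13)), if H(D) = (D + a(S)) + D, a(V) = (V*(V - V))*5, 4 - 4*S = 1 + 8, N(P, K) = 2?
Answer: -4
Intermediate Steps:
S = -5/4 (S = 1 - (1 + 8)/4 = 1 - ¼*9 = 1 - 9/4 = -5/4 ≈ -1.2500)
a(V) = 0 (a(V) = (V*0)*5 = 0*5 = 0)
H(D) = 2*D (H(D) = (D + 0) + D = D + D = 2*D)
-H(N(12 - 1*5, -13)) = -2*2 = -1*4 = -4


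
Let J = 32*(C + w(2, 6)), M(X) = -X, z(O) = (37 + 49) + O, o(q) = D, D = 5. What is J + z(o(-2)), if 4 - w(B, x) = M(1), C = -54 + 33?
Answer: -421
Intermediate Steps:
o(q) = 5
z(O) = 86 + O
C = -21
w(B, x) = 5 (w(B, x) = 4 - (-1) = 4 - 1*(-1) = 4 + 1 = 5)
J = -512 (J = 32*(-21 + 5) = 32*(-16) = -512)
J + z(o(-2)) = -512 + (86 + 5) = -512 + 91 = -421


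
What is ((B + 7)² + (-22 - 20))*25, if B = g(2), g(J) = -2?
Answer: -425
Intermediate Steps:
B = -2
((B + 7)² + (-22 - 20))*25 = ((-2 + 7)² + (-22 - 20))*25 = (5² - 42)*25 = (25 - 42)*25 = -17*25 = -425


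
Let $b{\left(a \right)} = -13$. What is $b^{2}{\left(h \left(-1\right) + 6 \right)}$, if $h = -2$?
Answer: $169$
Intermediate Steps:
$b^{2}{\left(h \left(-1\right) + 6 \right)} = \left(-13\right)^{2} = 169$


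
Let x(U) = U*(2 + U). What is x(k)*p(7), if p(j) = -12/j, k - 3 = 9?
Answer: -288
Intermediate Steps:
k = 12 (k = 3 + 9 = 12)
x(k)*p(7) = (12*(2 + 12))*(-12/7) = (12*14)*(-12*⅐) = 168*(-12/7) = -288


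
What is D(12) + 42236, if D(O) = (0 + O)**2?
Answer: 42380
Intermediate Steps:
D(O) = O**2
D(12) + 42236 = 12**2 + 42236 = 144 + 42236 = 42380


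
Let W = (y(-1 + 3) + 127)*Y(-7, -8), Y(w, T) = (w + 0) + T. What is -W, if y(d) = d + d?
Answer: 1965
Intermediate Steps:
Y(w, T) = T + w (Y(w, T) = w + T = T + w)
y(d) = 2*d
W = -1965 (W = (2*(-1 + 3) + 127)*(-8 - 7) = (2*2 + 127)*(-15) = (4 + 127)*(-15) = 131*(-15) = -1965)
-W = -1*(-1965) = 1965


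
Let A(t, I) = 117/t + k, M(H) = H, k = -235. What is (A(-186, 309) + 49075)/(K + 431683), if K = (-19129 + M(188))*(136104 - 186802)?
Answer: 1009347/19854518354 ≈ 5.0837e-5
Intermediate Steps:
A(t, I) = -235 + 117/t (A(t, I) = 117/t - 235 = -235 + 117/t)
K = 960270818 (K = (-19129 + 188)*(136104 - 186802) = -18941*(-50698) = 960270818)
(A(-186, 309) + 49075)/(K + 431683) = ((-235 + 117/(-186)) + 49075)/(960270818 + 431683) = ((-235 + 117*(-1/186)) + 49075)/960702501 = ((-235 - 39/62) + 49075)*(1/960702501) = (-14609/62 + 49075)*(1/960702501) = (3028041/62)*(1/960702501) = 1009347/19854518354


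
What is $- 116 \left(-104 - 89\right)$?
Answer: $22388$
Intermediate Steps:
$- 116 \left(-104 - 89\right) = \left(-116\right) \left(-193\right) = 22388$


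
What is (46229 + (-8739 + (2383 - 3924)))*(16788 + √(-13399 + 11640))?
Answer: 603511812 + 35949*I*√1759 ≈ 6.0351e+8 + 1.5077e+6*I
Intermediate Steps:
(46229 + (-8739 + (2383 - 3924)))*(16788 + √(-13399 + 11640)) = (46229 + (-8739 - 1541))*(16788 + √(-1759)) = (46229 - 10280)*(16788 + I*√1759) = 35949*(16788 + I*√1759) = 603511812 + 35949*I*√1759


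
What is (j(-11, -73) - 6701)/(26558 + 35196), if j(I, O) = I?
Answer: -3356/30877 ≈ -0.10869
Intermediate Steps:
(j(-11, -73) - 6701)/(26558 + 35196) = (-11 - 6701)/(26558 + 35196) = -6712/61754 = -6712*1/61754 = -3356/30877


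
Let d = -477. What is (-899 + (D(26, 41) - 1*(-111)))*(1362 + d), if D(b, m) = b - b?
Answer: -697380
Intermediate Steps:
D(b, m) = 0
(-899 + (D(26, 41) - 1*(-111)))*(1362 + d) = (-899 + (0 - 1*(-111)))*(1362 - 477) = (-899 + (0 + 111))*885 = (-899 + 111)*885 = -788*885 = -697380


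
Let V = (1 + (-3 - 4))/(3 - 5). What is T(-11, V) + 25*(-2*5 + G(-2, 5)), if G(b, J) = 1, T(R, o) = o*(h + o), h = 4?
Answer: -204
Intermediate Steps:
V = 3 (V = (1 - 7)/(-2) = -6*(-1/2) = 3)
T(R, o) = o*(4 + o)
T(-11, V) + 25*(-2*5 + G(-2, 5)) = 3*(4 + 3) + 25*(-2*5 + 1) = 3*7 + 25*(-10 + 1) = 21 + 25*(-9) = 21 - 225 = -204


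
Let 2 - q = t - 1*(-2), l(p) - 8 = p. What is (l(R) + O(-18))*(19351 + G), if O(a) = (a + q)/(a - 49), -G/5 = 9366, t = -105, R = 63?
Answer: -128326930/67 ≈ -1.9153e+6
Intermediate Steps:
l(p) = 8 + p
q = 105 (q = 2 - (-105 - 1*(-2)) = 2 - (-105 + 2) = 2 - 1*(-103) = 2 + 103 = 105)
G = -46830 (G = -5*9366 = -46830)
O(a) = (105 + a)/(-49 + a) (O(a) = (a + 105)/(a - 49) = (105 + a)/(-49 + a))
(l(R) + O(-18))*(19351 + G) = ((8 + 63) + (105 - 18)/(-49 - 18))*(19351 - 46830) = (71 + 87/(-67))*(-27479) = (71 - 1/67*87)*(-27479) = (71 - 87/67)*(-27479) = (4670/67)*(-27479) = -128326930/67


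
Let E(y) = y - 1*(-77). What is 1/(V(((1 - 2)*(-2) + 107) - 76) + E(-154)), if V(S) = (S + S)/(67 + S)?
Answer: -50/3817 ≈ -0.013099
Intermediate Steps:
E(y) = 77 + y (E(y) = y + 77 = 77 + y)
V(S) = 2*S/(67 + S) (V(S) = (2*S)/(67 + S) = 2*S/(67 + S))
1/(V(((1 - 2)*(-2) + 107) - 76) + E(-154)) = 1/(2*(((1 - 2)*(-2) + 107) - 76)/(67 + (((1 - 2)*(-2) + 107) - 76)) + (77 - 154)) = 1/(2*((-1*(-2) + 107) - 76)/(67 + ((-1*(-2) + 107) - 76)) - 77) = 1/(2*((2 + 107) - 76)/(67 + ((2 + 107) - 76)) - 77) = 1/(2*(109 - 76)/(67 + (109 - 76)) - 77) = 1/(2*33/(67 + 33) - 77) = 1/(2*33/100 - 77) = 1/(2*33*(1/100) - 77) = 1/(33/50 - 77) = 1/(-3817/50) = -50/3817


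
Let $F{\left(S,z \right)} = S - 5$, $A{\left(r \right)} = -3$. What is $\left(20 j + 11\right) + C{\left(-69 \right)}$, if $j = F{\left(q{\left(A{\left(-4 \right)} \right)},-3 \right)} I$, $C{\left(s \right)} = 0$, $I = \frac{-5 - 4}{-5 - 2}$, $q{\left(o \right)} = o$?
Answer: $- \frac{1363}{7} \approx -194.71$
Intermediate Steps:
$I = \frac{9}{7}$ ($I = - \frac{9}{-7} = \left(-9\right) \left(- \frac{1}{7}\right) = \frac{9}{7} \approx 1.2857$)
$F{\left(S,z \right)} = -5 + S$
$j = - \frac{72}{7}$ ($j = \left(-5 - 3\right) \frac{9}{7} = \left(-8\right) \frac{9}{7} = - \frac{72}{7} \approx -10.286$)
$\left(20 j + 11\right) + C{\left(-69 \right)} = \left(20 \left(- \frac{72}{7}\right) + 11\right) + 0 = \left(- \frac{1440}{7} + 11\right) + 0 = - \frac{1363}{7} + 0 = - \frac{1363}{7}$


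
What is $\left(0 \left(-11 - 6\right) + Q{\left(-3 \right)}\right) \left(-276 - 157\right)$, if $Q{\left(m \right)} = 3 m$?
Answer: $3897$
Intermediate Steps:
$\left(0 \left(-11 - 6\right) + Q{\left(-3 \right)}\right) \left(-276 - 157\right) = \left(0 \left(-11 - 6\right) + 3 \left(-3\right)\right) \left(-276 - 157\right) = \left(0 \left(-17\right) - 9\right) \left(-433\right) = \left(0 - 9\right) \left(-433\right) = \left(-9\right) \left(-433\right) = 3897$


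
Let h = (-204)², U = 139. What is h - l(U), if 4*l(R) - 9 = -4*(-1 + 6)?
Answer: 166475/4 ≈ 41619.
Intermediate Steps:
h = 41616
l(R) = -11/4 (l(R) = 9/4 + (-4*(-1 + 6))/4 = 9/4 + (-4*5)/4 = 9/4 + (¼)*(-20) = 9/4 - 5 = -11/4)
h - l(U) = 41616 - 1*(-11/4) = 41616 + 11/4 = 166475/4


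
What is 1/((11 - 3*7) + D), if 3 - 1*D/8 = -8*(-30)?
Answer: -1/1906 ≈ -0.00052466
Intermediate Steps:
D = -1896 (D = 24 - (-64)*(-30) = 24 - 8*240 = 24 - 1920 = -1896)
1/((11 - 3*7) + D) = 1/((11 - 3*7) - 1896) = 1/((11 - 21) - 1896) = 1/(-10 - 1896) = 1/(-1906) = -1/1906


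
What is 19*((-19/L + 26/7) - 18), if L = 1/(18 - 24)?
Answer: 13262/7 ≈ 1894.6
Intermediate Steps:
L = -1/6 (L = 1/(-6) = -1/6 ≈ -0.16667)
19*((-19/L + 26/7) - 18) = 19*((-19/(-1/6) + 26/7) - 18) = 19*((-19*(-6) + 26*(1/7)) - 18) = 19*((114 + 26/7) - 18) = 19*(824/7 - 18) = 19*(698/7) = 13262/7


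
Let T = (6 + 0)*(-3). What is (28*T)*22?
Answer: -11088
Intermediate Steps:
T = -18 (T = 6*(-3) = -18)
(28*T)*22 = (28*(-18))*22 = -504*22 = -11088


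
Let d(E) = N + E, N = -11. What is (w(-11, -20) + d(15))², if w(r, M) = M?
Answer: 256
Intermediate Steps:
d(E) = -11 + E
(w(-11, -20) + d(15))² = (-20 + (-11 + 15))² = (-20 + 4)² = (-16)² = 256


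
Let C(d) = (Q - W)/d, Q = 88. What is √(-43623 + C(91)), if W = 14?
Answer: I*√361235329/91 ≈ 208.86*I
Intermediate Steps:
C(d) = 74/d (C(d) = (88 - 1*14)/d = (88 - 14)/d = 74/d)
√(-43623 + C(91)) = √(-43623 + 74/91) = √(-3969619/91) = I*√361235329/91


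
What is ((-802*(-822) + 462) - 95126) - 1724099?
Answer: -1159519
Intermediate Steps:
((-802*(-822) + 462) - 95126) - 1724099 = ((659244 + 462) - 95126) - 1724099 = (659706 - 95126) - 1724099 = 564580 - 1724099 = -1159519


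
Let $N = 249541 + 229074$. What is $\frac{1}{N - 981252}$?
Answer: $- \frac{1}{502637} \approx -1.9895 \cdot 10^{-6}$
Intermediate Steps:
$N = 478615$
$\frac{1}{N - 981252} = \frac{1}{478615 - 981252} = \frac{1}{-502637} = - \frac{1}{502637}$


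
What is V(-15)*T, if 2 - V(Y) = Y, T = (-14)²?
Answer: 3332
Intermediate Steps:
T = 196
V(Y) = 2 - Y
V(-15)*T = (2 - 1*(-15))*196 = (2 + 15)*196 = 17*196 = 3332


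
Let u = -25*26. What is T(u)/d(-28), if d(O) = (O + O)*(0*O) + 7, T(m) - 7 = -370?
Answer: -363/7 ≈ -51.857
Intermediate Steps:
u = -650
T(m) = -363 (T(m) = 7 - 370 = -363)
d(O) = 7 (d(O) = (2*O)*0 + 7 = 0 + 7 = 7)
T(u)/d(-28) = -363/7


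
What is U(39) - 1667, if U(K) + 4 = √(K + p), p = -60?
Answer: -1671 + I*√21 ≈ -1671.0 + 4.5826*I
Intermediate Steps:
U(K) = -4 + √(-60 + K) (U(K) = -4 + √(K - 60) = -4 + √(-60 + K))
U(39) - 1667 = (-4 + √(-60 + 39)) - 1667 = (-4 + √(-21)) - 1667 = (-4 + I*√21) - 1667 = -1671 + I*√21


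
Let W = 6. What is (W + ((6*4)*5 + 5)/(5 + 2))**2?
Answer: 27889/49 ≈ 569.16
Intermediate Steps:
(W + ((6*4)*5 + 5)/(5 + 2))**2 = (6 + ((6*4)*5 + 5)/(5 + 2))**2 = (6 + (24*5 + 5)/7)**2 = (6 + (120 + 5)*(1/7))**2 = (6 + 125*(1/7))**2 = (6 + 125/7)**2 = (167/7)**2 = 27889/49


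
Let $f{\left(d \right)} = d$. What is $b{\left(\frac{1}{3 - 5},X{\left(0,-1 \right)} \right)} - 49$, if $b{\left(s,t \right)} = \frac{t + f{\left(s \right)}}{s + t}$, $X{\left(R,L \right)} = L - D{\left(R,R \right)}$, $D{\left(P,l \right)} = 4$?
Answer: $-48$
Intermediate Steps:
$X{\left(R,L \right)} = -4 + L$ ($X{\left(R,L \right)} = L - 4 = -4 + L$)
$b{\left(s,t \right)} = 1$ ($b{\left(s,t \right)} = \frac{t + s}{s + t} = \frac{s + t}{s + t} = 1$)
$b{\left(\frac{1}{3 - 5},X{\left(0,-1 \right)} \right)} - 49 = 1 - 49 = -48$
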